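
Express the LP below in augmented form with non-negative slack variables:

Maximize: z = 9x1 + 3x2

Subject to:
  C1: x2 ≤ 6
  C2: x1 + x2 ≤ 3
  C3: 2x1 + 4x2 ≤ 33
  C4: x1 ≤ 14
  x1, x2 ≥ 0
max z = 9x1 + 3x2

s.t.
  x2 + s1 = 6
  x1 + x2 + s2 = 3
  2x1 + 4x2 + s3 = 33
  x1 + s4 = 14
  x1, x2, s1, s2, s3, s4 ≥ 0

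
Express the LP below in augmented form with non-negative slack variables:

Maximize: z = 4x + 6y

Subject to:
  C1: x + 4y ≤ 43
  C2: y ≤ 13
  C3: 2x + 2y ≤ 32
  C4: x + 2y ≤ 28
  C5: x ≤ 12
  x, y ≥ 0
max z = 4x + 6y

s.t.
  x + 4y + s1 = 43
  y + s2 = 13
  2x + 2y + s3 = 32
  x + 2y + s4 = 28
  x + s5 = 12
  x, y, s1, s2, s3, s4, s5 ≥ 0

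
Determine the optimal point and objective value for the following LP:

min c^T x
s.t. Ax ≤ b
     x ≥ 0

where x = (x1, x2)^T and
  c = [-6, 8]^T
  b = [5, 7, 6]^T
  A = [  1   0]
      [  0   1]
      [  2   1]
x1 = 3, x2 = 0, z = -18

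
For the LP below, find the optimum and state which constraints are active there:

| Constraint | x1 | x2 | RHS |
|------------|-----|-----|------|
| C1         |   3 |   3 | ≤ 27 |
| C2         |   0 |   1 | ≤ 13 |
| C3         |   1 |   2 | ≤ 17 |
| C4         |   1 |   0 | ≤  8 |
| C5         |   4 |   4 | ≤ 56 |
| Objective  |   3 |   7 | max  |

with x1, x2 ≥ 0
Optimal: x1 = 0, x2 = 8.5
Slack at optimum:
  C1: slack = 1.5
  C2: slack = 4.5
  C3: slack = 0 (binding)
  C4: slack = 8
  C5: slack = 22
  x1 ≥ 0: x1 = 0 (binding)
  x2 ≥ 0: x2 = 8.5
Binding constraints: C3, x1 ≥ 0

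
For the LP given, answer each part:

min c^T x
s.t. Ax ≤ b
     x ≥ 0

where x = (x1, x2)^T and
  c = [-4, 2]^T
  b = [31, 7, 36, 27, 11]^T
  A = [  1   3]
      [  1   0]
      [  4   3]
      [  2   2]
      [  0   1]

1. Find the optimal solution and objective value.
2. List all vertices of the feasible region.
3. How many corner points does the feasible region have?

1. x1 = 7, x2 = 0, z = -28
2. (0, 0), (7, 0), (7, 2.667), (1.667, 9.778), (0, 10.33)
3. 5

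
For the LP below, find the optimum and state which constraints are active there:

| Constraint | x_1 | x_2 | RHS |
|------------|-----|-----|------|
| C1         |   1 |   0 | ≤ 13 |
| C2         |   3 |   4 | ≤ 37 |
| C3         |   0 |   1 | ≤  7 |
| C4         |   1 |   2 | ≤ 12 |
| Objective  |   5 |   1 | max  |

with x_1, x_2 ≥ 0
Optimal: x_1 = 12, x_2 = 0
Slack at optimum:
  C1: slack = 1
  C2: slack = 1
  C3: slack = 7
  C4: slack = 0 (binding)
  x_1 ≥ 0: x_1 = 12
  x_2 ≥ 0: x_2 = 0 (binding)
Binding constraints: C4, x_2 ≥ 0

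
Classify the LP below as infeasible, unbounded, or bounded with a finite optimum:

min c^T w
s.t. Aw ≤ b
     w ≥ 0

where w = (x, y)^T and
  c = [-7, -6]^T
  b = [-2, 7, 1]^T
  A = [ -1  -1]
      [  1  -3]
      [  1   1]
One constraint requires x + y ≤ 1, while the constraint -x - y ≤ -2 is equivalent to x + y ≥ 2. Together they would need 2 ≤ x + y ≤ 1, which is impossible since 2 > 1. No point satisfies all constraints.

Infeasible — the constraint set is empty.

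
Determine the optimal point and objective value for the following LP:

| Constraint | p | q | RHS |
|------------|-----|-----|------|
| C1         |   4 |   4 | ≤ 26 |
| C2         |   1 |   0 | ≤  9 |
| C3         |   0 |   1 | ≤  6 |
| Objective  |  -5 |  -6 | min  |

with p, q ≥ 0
Each vertex is the intersection of two constraint boundaries that also satisfies all remaining constraints:
  p = 0 and q = 0 → (0, 0)
  4p + 4q = 26 and q = 0 → (6.5, 0)
  4p + 4q = 26 and q = 6 → (0.5, 6)
  q = 6 and p = 0 → (0, 6)

Evaluating z = -5p - 6q at each vertex:
  (0, 0): z = 0
  (6.5, 0): z = -32.5
  (0.5, 6): z = -38.5
  (0, 6): z = -36

The minimum is at (0.5, 6) with z = -38.5.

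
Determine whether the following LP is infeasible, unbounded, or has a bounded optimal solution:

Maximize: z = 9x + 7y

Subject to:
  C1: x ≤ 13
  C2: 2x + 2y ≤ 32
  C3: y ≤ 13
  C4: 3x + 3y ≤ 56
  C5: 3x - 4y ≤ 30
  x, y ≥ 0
The point (13, 3) satisfies every constraint, so the LP is feasible; the constraints give x ≤ 13 and y ≤ 13, which with x, y ≥ 0 keep the feasible region inside a bounded box. A feasible, bounded LP attains a finite optimum at a vertex.

Evaluating z = 9x + 7y at each vertex:
  (0, 0): z = 0
  (10, 0): z = 90
  (13, 2.25): z = 132.8
  (13, 3): z = 138
  (3, 13): z = 118
  (0, 13): z = 91

Feasible with finite optimum z* = 138 at (13, 3).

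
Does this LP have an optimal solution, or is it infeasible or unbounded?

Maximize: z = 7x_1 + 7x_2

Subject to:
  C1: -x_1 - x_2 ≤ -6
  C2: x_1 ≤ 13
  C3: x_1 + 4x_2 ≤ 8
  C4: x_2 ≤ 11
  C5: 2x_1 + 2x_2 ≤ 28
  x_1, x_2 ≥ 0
The point (8, 0) satisfies every constraint, so the LP is feasible; the constraints give x_1 ≤ 13 and x_2 ≤ 11, which with x_1, x_2 ≥ 0 keep the feasible region inside a bounded box. A feasible, bounded LP attains a finite optimum at a vertex.

Bounded optimum: z* = 56 at (8, 0).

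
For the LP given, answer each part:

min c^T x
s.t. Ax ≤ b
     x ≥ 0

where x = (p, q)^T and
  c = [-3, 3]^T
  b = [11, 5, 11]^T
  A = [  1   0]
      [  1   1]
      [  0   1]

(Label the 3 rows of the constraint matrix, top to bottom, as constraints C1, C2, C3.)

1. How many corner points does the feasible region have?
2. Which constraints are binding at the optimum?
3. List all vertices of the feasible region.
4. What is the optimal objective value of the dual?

1. 3
2. C2, q ≥ 0
3. (0, 0), (5, 0), (0, 5)
4. -15 (by strong duality, equal to the primal optimum)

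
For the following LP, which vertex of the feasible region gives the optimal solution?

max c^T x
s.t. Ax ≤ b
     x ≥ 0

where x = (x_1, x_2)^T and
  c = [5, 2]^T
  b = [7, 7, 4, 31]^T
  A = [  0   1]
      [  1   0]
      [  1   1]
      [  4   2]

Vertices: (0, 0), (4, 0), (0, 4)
Evaluating z = 5x_1 + 2x_2 at each vertex:
  (0, 0): z = 0
  (4, 0): z = 20
  (0, 4): z = 8

The largest value is z = 20, attained at (4, 0).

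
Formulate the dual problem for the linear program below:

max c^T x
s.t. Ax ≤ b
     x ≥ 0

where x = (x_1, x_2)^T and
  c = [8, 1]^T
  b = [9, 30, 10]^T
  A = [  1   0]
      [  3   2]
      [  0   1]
Minimize: z = 9y1 + 30y2 + 10y3

Subject to:
  C1: -y1 - 3y2 ≤ -8
  C2: -2y2 - y3 ≤ -1
  y1, y2, y3 ≥ 0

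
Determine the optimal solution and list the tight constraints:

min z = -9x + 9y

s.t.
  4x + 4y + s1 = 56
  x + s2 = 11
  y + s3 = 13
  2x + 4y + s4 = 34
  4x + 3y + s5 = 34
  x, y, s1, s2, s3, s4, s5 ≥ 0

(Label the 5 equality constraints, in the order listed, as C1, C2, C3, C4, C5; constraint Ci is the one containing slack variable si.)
Optimal: x = 8.5, y = 0
Slack at optimum:
  C1: slack = 22
  C2: slack = 2.5
  C3: slack = 13
  C4: slack = 17
  C5: slack = 0 (binding)
  x ≥ 0: x = 8.5
  y ≥ 0: y = 0 (binding)
Binding constraints: C5, y ≥ 0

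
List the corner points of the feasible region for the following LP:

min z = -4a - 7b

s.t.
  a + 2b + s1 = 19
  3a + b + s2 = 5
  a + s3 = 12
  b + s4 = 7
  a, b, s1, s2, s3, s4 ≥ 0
Each vertex is the intersection of two constraint boundaries that also satisfies all remaining constraints:
  a = 0 and b = 0 → (0, 0)
  3a + b = 5 and b = 0 → (1.667, 0)
  3a + b = 5 and a = 0 → (0, 5)

Vertices: (0, 0), (1.667, 0), (0, 5)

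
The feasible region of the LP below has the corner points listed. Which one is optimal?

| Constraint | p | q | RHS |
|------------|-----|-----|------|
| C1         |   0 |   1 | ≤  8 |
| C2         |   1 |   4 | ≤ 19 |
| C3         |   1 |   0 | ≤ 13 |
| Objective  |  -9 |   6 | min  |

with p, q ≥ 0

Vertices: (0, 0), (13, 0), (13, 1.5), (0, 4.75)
(13, 0) with z = -117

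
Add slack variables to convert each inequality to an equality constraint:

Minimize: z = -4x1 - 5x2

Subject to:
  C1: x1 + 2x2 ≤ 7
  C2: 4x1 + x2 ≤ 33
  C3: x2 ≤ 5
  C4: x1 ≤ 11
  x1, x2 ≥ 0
min z = -4x1 - 5x2

s.t.
  x1 + 2x2 + s1 = 7
  4x1 + x2 + s2 = 33
  x2 + s3 = 5
  x1 + s4 = 11
  x1, x2, s1, s2, s3, s4 ≥ 0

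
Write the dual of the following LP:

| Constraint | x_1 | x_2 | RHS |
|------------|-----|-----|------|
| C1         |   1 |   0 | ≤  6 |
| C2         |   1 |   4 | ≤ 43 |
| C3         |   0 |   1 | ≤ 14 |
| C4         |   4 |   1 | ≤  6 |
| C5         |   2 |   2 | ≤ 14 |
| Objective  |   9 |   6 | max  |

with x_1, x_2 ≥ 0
Minimize: z = 6y1 + 43y2 + 14y3 + 6y4 + 14y5

Subject to:
  C1: -y1 - y2 - 4y4 - 2y5 ≤ -9
  C2: -4y2 - y3 - y4 - 2y5 ≤ -6
  y1, y2, y3, y4, y5 ≥ 0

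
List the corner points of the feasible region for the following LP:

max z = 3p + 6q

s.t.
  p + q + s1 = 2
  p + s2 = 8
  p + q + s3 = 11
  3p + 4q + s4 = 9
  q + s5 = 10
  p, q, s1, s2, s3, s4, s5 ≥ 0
Each vertex is the intersection of two constraint boundaries that also satisfies all remaining constraints:
  p = 0 and q = 0 → (0, 0)
  p + q = 2 and q = 0 → (2, 0)
  p + q = 2 and p = 0 → (0, 2)

Vertices: (0, 0), (2, 0), (0, 2)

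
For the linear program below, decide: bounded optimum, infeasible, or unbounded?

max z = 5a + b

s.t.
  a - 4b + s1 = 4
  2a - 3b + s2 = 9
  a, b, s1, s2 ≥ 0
Feasible point: (0, 0) satisfies every constraint, so the LP is feasible.
Direction d = (0, 1): for each constraint row a, a·d ≤ 0 —
  (1)(0) + (-4)(1) = -4 ≤ 0
  (2)(0) + (-3)(1) = -3 ≤ 0
and d ≥ 0, so (0, 0) + t·d stays feasible for every t ≥ 0. Along this ray z = 5a + b changes by 1 per unit t, so z → +∞.

Unbounded — the objective can increase without bound over the feasible region.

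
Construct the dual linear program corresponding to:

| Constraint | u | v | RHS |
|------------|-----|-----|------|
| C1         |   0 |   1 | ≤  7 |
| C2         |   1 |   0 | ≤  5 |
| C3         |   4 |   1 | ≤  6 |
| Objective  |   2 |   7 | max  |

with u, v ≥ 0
Minimize: z = 7y1 + 5y2 + 6y3

Subject to:
  C1: -y2 - 4y3 ≤ -2
  C2: -y1 - y3 ≤ -7
  y1, y2, y3 ≥ 0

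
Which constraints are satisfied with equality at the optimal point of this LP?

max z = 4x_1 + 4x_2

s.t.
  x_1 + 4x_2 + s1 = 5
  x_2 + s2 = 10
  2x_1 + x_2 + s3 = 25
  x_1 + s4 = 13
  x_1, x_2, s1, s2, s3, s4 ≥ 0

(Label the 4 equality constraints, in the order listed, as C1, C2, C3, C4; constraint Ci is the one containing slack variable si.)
Optimal: x_1 = 5, x_2 = 0
Slack at optimum:
  C1: slack = 0 (binding)
  C2: slack = 10
  C3: slack = 15
  C4: slack = 8
  x_1 ≥ 0: x_1 = 5
  x_2 ≥ 0: x_2 = 0 (binding)
Binding constraints: C1, x_2 ≥ 0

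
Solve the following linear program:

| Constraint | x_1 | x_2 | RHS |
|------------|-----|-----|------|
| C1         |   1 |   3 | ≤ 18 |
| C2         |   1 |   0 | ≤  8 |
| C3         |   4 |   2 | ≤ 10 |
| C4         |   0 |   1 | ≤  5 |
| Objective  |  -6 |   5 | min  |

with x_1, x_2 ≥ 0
Each vertex is the intersection of two constraint boundaries that also satisfies all remaining constraints:
  x_1 = 0 and x_2 = 0 → (0, 0)
  4x_1 + 2x_2 = 10 and x_2 = 0 → (2.5, 0)
  4x_1 + 2x_2 = 10 and x_2 = 5 → (0, 5)

Evaluating z = -6x_1 + 5x_2 at each vertex:
  (0, 0): z = 0
  (2.5, 0): z = -15
  (0, 5): z = 25

The minimum is at (2.5, 0) with z = -15.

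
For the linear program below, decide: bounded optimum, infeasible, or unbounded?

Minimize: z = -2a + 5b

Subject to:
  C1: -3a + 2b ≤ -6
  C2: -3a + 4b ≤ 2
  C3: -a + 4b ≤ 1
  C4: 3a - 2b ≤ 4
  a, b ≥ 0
C4 requires 3a - 2b ≤ 4, while C1 (-3a + 2b ≤ -6) is equivalent to 3a - 2b ≥ 6. Together they would need 6 ≤ 3a - 2b ≤ 4, which is impossible since 6 > 4. No point satisfies all constraints.

Infeasible: no point satisfies all constraints simultaneously.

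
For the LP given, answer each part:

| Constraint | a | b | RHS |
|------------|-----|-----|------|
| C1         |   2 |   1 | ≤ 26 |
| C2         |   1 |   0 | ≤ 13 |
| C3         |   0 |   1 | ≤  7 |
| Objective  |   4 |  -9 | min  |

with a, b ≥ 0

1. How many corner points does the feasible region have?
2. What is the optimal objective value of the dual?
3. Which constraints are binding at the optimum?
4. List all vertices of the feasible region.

1. 4
2. -63 (by strong duality, equal to the primal optimum)
3. C3, a ≥ 0
4. (0, 0), (13, 0), (9.5, 7), (0, 7)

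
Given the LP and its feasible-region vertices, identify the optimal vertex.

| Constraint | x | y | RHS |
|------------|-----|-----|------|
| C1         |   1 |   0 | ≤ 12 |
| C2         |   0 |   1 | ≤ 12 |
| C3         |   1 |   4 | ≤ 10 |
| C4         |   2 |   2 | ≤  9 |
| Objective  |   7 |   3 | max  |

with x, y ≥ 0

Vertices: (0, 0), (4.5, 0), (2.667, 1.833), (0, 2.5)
Evaluating z = 7x + 3y at each vertex:
  (0, 0): z = 0
  (4.5, 0): z = 31.5
  (2.667, 1.833): z = 24.17
  (0, 2.5): z = 7.5

The largest value is z = 31.5, attained at (4.5, 0).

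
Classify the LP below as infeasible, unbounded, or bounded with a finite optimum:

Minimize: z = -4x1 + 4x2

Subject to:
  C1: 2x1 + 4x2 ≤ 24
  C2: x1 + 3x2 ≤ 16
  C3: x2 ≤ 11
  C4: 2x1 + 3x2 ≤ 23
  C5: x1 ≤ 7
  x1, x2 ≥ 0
The point (7, 0) satisfies every constraint, so the LP is feasible; the constraints give x1 ≤ 7 and x2 ≤ 11, which with x1, x2 ≥ 0 keep the feasible region inside a bounded box. A feasible, bounded LP attains a finite optimum at a vertex.

Bounded optimum: z* = -28 at (7, 0).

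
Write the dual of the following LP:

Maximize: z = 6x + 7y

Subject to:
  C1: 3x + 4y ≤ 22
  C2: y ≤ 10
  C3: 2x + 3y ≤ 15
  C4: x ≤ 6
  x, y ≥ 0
Minimize: z = 22y1 + 10y2 + 15y3 + 6y4

Subject to:
  C1: -3y1 - 2y3 - y4 ≤ -6
  C2: -4y1 - y2 - 3y3 ≤ -7
  y1, y2, y3, y4 ≥ 0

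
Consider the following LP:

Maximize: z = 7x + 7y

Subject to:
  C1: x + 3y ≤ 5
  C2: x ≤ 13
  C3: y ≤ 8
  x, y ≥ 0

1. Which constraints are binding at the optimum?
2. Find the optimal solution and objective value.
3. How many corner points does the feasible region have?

1. C1, y ≥ 0
2. x = 5, y = 0, z = 35
3. 3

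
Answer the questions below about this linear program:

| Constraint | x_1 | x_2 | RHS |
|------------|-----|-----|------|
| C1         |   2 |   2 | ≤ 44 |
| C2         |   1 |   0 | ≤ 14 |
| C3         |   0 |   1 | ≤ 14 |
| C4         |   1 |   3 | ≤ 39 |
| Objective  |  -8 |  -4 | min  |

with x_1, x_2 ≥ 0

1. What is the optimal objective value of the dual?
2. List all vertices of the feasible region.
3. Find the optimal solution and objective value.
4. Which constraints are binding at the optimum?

1. -144 (by strong duality, equal to the primal optimum)
2. (0, 0), (14, 0), (14, 8), (13.5, 8.5), (0, 13)
3. x_1 = 14, x_2 = 8, z = -144
4. C1, C2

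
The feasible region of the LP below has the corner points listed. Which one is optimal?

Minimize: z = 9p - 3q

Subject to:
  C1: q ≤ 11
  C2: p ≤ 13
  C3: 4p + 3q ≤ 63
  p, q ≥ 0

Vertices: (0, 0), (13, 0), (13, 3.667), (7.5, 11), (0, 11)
(0, 11) with z = -33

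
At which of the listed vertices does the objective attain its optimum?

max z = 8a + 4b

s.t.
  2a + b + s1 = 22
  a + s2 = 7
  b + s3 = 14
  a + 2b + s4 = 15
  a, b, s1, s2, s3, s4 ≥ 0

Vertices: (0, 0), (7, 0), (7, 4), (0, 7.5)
(7, 4) with z = 72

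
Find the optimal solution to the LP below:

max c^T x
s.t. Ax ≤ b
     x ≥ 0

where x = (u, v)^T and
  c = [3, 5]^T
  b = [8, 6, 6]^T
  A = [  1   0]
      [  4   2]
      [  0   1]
u = 0, v = 3, z = 15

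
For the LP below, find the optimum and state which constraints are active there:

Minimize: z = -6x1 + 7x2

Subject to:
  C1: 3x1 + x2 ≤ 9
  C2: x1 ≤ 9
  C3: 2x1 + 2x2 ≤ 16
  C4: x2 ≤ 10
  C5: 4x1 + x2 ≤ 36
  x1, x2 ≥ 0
Optimal: x1 = 3, x2 = 0
Slack at optimum:
  C1: slack = 0 (binding)
  C2: slack = 6
  C3: slack = 10
  C4: slack = 10
  C5: slack = 24
  x1 ≥ 0: x1 = 3
  x2 ≥ 0: x2 = 0 (binding)
Binding constraints: C1, x2 ≥ 0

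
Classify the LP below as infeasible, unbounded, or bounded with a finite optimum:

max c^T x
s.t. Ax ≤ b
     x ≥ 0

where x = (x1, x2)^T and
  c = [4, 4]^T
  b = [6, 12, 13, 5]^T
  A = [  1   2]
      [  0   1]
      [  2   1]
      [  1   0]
The point (5, 0.5) satisfies every constraint, so the LP is feasible; the constraints give x1 ≤ 5 and x2 ≤ 12, which with x1, x2 ≥ 0 keep the feasible region inside a bounded box. A feasible, bounded LP attains a finite optimum at a vertex.

The LP has an optimal solution: (5, 0.5) with z = 22.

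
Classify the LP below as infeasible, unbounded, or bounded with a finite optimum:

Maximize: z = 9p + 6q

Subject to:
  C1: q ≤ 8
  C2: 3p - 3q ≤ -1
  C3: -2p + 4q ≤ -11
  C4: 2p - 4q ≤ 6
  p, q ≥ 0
C4 requires 2p - 4q ≤ 6, while C3 (-2p + 4q ≤ -11) is equivalent to 2p - 4q ≥ 11. Together they would need 11 ≤ 2p - 4q ≤ 6, which is impossible since 11 > 6. No point satisfies all constraints.

Infeasible: no point satisfies all constraints simultaneously.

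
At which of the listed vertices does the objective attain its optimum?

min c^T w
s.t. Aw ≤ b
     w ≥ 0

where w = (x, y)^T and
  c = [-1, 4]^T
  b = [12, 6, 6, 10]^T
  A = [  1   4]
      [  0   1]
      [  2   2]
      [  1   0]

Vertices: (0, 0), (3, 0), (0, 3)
Evaluating z = -x + 4y at each vertex:
  (0, 0): z = 0
  (3, 0): z = -3
  (0, 3): z = 12

The smallest value is z = -3, attained at (3, 0).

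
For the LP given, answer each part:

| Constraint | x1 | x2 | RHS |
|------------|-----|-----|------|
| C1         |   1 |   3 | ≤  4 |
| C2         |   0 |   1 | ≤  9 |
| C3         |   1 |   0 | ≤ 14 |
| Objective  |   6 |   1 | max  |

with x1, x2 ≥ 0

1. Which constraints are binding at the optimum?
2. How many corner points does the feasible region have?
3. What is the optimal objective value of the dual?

1. C1, x2 ≥ 0
2. 3
3. 24 (by strong duality, equal to the primal optimum)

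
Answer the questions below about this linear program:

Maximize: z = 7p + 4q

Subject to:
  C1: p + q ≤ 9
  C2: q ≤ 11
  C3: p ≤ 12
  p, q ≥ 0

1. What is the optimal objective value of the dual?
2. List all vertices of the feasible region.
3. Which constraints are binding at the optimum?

1. 63 (by strong duality, equal to the primal optimum)
2. (0, 0), (9, 0), (0, 9)
3. C1, q ≥ 0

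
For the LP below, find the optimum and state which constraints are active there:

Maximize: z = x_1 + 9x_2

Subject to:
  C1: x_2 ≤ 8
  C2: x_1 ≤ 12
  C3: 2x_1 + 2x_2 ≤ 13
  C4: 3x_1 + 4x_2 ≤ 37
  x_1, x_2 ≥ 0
Optimal: x_1 = 0, x_2 = 6.5
Binding: C3, x_1 ≥ 0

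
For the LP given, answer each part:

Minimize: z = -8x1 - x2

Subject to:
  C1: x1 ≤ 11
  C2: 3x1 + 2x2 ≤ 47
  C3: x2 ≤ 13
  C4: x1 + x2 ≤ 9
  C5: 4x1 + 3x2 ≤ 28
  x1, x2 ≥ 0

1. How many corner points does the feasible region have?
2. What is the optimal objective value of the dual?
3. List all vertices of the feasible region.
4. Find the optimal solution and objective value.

1. 4
2. -56 (by strong duality, equal to the primal optimum)
3. (0, 0), (7, 0), (1, 8), (0, 9)
4. x1 = 7, x2 = 0, z = -56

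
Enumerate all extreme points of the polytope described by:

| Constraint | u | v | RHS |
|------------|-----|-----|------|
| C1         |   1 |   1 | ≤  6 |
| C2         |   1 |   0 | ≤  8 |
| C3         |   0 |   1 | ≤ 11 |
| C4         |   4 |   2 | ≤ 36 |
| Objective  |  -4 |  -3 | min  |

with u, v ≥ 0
Each vertex is the intersection of two constraint boundaries that also satisfies all remaining constraints:
  u = 0 and v = 0 → (0, 0)
  u + v = 6 and v = 0 → (6, 0)
  u + v = 6 and u = 0 → (0, 6)

Vertices: (0, 0), (6, 0), (0, 6)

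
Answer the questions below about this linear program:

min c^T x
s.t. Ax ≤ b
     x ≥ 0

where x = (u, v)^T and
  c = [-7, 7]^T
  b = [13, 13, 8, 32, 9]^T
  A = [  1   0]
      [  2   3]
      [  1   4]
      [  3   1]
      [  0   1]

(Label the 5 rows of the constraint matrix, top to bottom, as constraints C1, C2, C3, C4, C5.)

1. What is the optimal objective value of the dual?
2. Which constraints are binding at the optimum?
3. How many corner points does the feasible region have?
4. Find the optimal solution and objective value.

1. -45.5 (by strong duality, equal to the primal optimum)
2. C2, v ≥ 0
3. 4
4. u = 6.5, v = 0, z = -45.5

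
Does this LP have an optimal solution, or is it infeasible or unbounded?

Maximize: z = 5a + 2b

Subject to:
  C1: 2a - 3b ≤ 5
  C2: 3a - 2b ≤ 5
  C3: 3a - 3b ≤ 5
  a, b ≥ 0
Feasible point: (0, 0) satisfies every constraint, so the LP is feasible.
Direction d = (0, 1): for each constraint row a, a·d ≤ 0 —
  (2)(0) + (-3)(1) = -3 ≤ 0
  (3)(0) + (-2)(1) = -2 ≤ 0
  (3)(0) + (-3)(1) = -3 ≤ 0
and d ≥ 0, so (0, 0) + t·d stays feasible for every t ≥ 0. Along this ray z = 5a + 2b changes by 2 per unit t, so z → +∞.

Unbounded: there is a feasible ray along which z → +∞.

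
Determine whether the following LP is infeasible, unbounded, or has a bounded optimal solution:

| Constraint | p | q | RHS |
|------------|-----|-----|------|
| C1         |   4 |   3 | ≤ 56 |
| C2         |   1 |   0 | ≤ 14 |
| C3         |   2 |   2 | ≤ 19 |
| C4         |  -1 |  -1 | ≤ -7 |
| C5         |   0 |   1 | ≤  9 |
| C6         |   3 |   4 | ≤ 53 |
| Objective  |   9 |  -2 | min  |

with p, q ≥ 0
The point (0, 9) satisfies every constraint, so the LP is feasible; the constraints give p ≤ 14 and q ≤ 9, which with p, q ≥ 0 keep the feasible region inside a bounded box. A feasible, bounded LP attains a finite optimum at a vertex.

The LP has an optimal solution: (0, 9) with z = -18.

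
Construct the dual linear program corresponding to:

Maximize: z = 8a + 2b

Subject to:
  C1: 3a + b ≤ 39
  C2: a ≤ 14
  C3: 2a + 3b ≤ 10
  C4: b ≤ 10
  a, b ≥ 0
Minimize: z = 39y1 + 14y2 + 10y3 + 10y4

Subject to:
  C1: -3y1 - y2 - 2y3 ≤ -8
  C2: -y1 - 3y3 - y4 ≤ -2
  y1, y2, y3, y4 ≥ 0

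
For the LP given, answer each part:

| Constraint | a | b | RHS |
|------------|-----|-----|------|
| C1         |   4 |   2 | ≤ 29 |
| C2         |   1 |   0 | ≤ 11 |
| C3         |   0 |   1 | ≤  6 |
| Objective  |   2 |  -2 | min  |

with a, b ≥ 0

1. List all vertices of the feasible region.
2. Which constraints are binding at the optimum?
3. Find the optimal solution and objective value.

1. (0, 0), (7.25, 0), (4.25, 6), (0, 6)
2. C3, a ≥ 0
3. a = 0, b = 6, z = -12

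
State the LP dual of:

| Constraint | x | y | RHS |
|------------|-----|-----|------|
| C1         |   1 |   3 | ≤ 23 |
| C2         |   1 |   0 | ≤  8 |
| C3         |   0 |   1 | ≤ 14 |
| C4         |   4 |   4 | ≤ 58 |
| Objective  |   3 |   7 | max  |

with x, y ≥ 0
Minimize: z = 23y1 + 8y2 + 14y3 + 58y4

Subject to:
  C1: -y1 - y2 - 4y4 ≤ -3
  C2: -3y1 - y3 - 4y4 ≤ -7
  y1, y2, y3, y4 ≥ 0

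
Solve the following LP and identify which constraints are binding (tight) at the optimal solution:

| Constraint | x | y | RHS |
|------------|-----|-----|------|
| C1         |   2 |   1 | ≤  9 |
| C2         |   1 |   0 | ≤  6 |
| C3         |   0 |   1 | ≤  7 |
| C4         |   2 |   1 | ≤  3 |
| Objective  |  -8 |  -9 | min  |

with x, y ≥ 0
Optimal: x = 0, y = 3
Binding: C4, x ≥ 0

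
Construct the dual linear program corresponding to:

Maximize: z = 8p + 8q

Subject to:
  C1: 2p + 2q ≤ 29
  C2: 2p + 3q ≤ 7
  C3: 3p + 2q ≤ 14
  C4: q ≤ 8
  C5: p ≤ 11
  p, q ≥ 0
Minimize: z = 29y1 + 7y2 + 14y3 + 8y4 + 11y5

Subject to:
  C1: -2y1 - 2y2 - 3y3 - y5 ≤ -8
  C2: -2y1 - 3y2 - 2y3 - y4 ≤ -8
  y1, y2, y3, y4, y5 ≥ 0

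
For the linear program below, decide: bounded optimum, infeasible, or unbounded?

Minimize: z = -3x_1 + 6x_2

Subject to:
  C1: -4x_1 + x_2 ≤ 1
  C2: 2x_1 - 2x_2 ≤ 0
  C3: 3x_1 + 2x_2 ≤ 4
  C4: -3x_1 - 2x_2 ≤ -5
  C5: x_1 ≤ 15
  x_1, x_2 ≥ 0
C3 requires 3x_1 + 2x_2 ≤ 4, while C4 (-3x_1 - 2x_2 ≤ -5) is equivalent to 3x_1 + 2x_2 ≥ 5. Together they would need 5 ≤ 3x_1 + 2x_2 ≤ 4, which is impossible since 5 > 4. No point satisfies all constraints.

Infeasible — the constraint set is empty.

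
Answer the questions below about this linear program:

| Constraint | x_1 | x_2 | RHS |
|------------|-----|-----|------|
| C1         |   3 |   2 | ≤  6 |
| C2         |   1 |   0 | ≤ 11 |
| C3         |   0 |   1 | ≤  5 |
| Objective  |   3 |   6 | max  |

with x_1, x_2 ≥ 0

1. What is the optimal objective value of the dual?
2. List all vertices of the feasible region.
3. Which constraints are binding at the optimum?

1. 18 (by strong duality, equal to the primal optimum)
2. (0, 0), (2, 0), (0, 3)
3. C1, x_1 ≥ 0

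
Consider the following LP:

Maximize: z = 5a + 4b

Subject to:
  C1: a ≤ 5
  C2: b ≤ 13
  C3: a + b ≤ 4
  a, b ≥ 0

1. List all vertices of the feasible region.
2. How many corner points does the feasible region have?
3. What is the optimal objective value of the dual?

1. (0, 0), (4, 0), (0, 4)
2. 3
3. 20 (by strong duality, equal to the primal optimum)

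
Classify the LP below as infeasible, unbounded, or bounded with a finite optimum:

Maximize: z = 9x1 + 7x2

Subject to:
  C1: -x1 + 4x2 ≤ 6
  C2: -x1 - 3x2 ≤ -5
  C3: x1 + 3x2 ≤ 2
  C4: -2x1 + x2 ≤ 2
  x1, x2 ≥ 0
C3 requires x1 + 3x2 ≤ 2, while C2 (-x1 - 3x2 ≤ -5) is equivalent to x1 + 3x2 ≥ 5. Together they would need 5 ≤ x1 + 3x2 ≤ 2, which is impossible since 5 > 2. No point satisfies all constraints.

Infeasible — the constraint set is empty.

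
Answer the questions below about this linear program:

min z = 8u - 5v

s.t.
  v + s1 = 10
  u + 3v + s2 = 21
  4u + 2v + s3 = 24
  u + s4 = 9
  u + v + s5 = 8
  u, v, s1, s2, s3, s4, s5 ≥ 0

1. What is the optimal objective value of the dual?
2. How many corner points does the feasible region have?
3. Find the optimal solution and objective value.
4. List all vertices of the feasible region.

1. -35 (by strong duality, equal to the primal optimum)
2. 5
3. u = 0, v = 7, z = -35
4. (0, 0), (6, 0), (4, 4), (1.5, 6.5), (0, 7)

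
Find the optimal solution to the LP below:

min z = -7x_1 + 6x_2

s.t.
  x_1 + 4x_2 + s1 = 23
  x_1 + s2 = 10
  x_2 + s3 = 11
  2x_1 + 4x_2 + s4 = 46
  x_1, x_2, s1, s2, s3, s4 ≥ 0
x_1 = 10, x_2 = 0, z = -70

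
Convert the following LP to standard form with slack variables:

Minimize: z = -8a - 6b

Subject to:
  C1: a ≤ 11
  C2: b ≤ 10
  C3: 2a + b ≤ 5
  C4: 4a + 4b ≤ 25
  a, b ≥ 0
min z = -8a - 6b

s.t.
  a + s1 = 11
  b + s2 = 10
  2a + b + s3 = 5
  4a + 4b + s4 = 25
  a, b, s1, s2, s3, s4 ≥ 0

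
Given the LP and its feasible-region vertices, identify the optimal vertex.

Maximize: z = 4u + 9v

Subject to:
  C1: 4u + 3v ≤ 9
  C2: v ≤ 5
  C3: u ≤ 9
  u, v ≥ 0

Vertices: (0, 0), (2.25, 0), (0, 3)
(0, 3) with z = 27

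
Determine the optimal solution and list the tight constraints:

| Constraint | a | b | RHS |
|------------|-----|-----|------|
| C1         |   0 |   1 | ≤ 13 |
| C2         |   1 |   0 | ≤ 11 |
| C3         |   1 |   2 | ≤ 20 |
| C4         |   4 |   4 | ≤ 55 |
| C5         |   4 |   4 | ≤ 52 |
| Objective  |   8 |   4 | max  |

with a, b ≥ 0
Optimal: a = 11, b = 2
Slack at optimum:
  C1: slack = 11
  C2: slack = 0 (binding)
  C3: slack = 5
  C4: slack = 3
  C5: slack = 0 (binding)
  a ≥ 0: a = 11
  b ≥ 0: b = 2
Binding constraints: C2, C5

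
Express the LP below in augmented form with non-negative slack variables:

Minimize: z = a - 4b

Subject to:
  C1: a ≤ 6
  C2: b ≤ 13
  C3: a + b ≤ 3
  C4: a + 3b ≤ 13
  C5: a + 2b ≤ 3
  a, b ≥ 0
min z = a - 4b

s.t.
  a + s1 = 6
  b + s2 = 13
  a + b + s3 = 3
  a + 3b + s4 = 13
  a + 2b + s5 = 3
  a, b, s1, s2, s3, s4, s5 ≥ 0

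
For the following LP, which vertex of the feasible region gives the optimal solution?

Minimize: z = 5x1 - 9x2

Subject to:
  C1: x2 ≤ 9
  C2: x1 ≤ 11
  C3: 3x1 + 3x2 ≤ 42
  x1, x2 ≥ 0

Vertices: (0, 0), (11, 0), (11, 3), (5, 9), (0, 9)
(0, 9) with z = -81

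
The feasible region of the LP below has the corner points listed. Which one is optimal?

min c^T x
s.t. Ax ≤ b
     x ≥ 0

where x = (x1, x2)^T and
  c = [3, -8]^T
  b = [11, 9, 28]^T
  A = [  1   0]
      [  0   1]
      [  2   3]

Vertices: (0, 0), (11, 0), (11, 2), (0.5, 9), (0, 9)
Evaluating z = 3x1 - 8x2 at each vertex:
  (0, 0): z = 0
  (11, 0): z = 33
  (11, 2): z = 17
  (0.5, 9): z = -70.5
  (0, 9): z = -72

The smallest value is z = -72, attained at (0, 9).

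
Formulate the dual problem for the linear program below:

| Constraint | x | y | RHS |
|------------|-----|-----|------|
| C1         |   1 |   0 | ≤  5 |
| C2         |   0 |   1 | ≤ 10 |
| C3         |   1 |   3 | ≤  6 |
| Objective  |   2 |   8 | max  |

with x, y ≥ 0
Minimize: z = 5y1 + 10y2 + 6y3

Subject to:
  C1: -y1 - y3 ≤ -2
  C2: -y2 - 3y3 ≤ -8
  y1, y2, y3 ≥ 0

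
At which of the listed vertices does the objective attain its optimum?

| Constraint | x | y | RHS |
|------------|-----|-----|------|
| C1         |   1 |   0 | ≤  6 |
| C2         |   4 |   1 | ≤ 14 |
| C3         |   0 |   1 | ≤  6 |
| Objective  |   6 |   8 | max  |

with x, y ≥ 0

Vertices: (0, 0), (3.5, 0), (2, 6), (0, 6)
(2, 6) with z = 60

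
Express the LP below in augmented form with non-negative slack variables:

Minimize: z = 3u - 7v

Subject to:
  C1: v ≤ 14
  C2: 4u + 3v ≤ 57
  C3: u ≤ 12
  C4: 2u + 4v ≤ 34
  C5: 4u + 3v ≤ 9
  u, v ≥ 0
min z = 3u - 7v

s.t.
  v + s1 = 14
  4u + 3v + s2 = 57
  u + s3 = 12
  2u + 4v + s4 = 34
  4u + 3v + s5 = 9
  u, v, s1, s2, s3, s4, s5 ≥ 0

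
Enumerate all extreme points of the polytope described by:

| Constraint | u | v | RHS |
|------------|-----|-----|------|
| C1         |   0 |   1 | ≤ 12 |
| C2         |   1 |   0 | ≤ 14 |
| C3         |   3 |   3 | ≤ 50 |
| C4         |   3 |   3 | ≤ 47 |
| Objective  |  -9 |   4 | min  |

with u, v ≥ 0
Each vertex is the intersection of two constraint boundaries that also satisfies all remaining constraints:
  u = 0 and v = 0 → (0, 0)
  u = 14 and v = 0 → (14, 0)
  u = 14 and 3u + 3v = 47 → (14, 1.667)
  v = 12 and 3u + 3v = 47 → (3.667, 12)
  v = 12 and u = 0 → (0, 12)

Vertices: (0, 0), (14, 0), (14, 1.667), (3.667, 12), (0, 12)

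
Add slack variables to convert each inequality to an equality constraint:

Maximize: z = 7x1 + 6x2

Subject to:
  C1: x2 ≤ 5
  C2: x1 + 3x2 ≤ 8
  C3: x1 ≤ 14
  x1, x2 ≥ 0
max z = 7x1 + 6x2

s.t.
  x2 + s1 = 5
  x1 + 3x2 + s2 = 8
  x1 + s3 = 14
  x1, x2, s1, s2, s3 ≥ 0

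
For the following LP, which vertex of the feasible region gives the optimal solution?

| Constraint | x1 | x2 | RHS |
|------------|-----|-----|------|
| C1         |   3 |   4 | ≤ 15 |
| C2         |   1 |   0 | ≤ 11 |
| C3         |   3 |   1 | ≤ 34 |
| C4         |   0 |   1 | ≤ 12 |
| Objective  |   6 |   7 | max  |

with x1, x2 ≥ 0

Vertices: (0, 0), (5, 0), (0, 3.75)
Evaluating z = 6x1 + 7x2 at each vertex:
  (0, 0): z = 0
  (5, 0): z = 30
  (0, 3.75): z = 26.25

The largest value is z = 30, attained at (5, 0).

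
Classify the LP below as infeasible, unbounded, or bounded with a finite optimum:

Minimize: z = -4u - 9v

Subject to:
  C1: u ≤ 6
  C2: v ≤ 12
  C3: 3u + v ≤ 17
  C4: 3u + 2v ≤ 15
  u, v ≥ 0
The point (0, 7.5) satisfies every constraint, so the LP is feasible; the constraints give u ≤ 6 and v ≤ 12, which with u, v ≥ 0 keep the feasible region inside a bounded box. A feasible, bounded LP attains a finite optimum at a vertex.

Evaluating z = -4u - 9v at each vertex:
  (0, 0): z = 0
  (5, 0): z = -20
  (0, 7.5): z = -67.5

Bounded optimum: z* = -67.5 at (0, 7.5).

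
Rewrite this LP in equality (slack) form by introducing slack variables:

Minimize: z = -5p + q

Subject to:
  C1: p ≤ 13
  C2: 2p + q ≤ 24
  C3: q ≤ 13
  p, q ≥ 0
min z = -5p + q

s.t.
  p + s1 = 13
  2p + q + s2 = 24
  q + s3 = 13
  p, q, s1, s2, s3 ≥ 0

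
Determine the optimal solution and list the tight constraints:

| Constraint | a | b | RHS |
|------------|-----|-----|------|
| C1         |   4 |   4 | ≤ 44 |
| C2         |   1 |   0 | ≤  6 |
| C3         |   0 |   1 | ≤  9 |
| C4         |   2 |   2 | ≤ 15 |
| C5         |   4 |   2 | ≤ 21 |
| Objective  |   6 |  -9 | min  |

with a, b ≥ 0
Optimal: a = 0, b = 7.5
Binding: C4, a ≥ 0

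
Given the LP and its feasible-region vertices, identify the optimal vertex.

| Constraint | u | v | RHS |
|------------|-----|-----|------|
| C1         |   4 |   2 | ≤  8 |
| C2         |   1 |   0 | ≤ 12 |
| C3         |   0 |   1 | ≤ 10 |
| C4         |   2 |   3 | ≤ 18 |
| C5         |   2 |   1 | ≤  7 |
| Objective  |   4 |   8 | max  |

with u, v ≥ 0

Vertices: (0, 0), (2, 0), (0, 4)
Evaluating z = 4u + 8v at each vertex:
  (0, 0): z = 0
  (2, 0): z = 8
  (0, 4): z = 32

The largest value is z = 32, attained at (0, 4).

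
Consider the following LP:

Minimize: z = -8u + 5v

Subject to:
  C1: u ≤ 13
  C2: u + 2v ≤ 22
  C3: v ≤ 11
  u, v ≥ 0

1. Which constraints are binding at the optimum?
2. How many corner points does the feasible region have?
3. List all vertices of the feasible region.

1. C1, v ≥ 0
2. 4
3. (0, 0), (13, 0), (13, 4.5), (0, 11)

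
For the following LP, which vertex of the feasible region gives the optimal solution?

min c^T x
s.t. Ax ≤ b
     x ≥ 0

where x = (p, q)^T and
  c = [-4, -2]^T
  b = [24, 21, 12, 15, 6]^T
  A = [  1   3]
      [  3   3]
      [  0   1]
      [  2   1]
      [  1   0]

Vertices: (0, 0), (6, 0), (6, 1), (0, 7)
(6, 1) with z = -26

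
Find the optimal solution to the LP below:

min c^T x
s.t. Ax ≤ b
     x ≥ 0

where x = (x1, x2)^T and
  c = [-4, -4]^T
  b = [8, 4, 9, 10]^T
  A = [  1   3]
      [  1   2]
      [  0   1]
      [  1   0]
Each vertex is the intersection of two constraint boundaries that also satisfies all remaining constraints:
  x1 = 0 and x2 = 0 → (0, 0)
  x1 + 2x2 = 4 and x2 = 0 → (4, 0)
  x1 + 2x2 = 4 and x1 = 0 → (0, 2)

Evaluating z = -4x1 - 4x2 at each vertex:
  (0, 0): z = 0
  (4, 0): z = -16
  (0, 2): z = -8

The minimum is at (4, 0) with z = -16.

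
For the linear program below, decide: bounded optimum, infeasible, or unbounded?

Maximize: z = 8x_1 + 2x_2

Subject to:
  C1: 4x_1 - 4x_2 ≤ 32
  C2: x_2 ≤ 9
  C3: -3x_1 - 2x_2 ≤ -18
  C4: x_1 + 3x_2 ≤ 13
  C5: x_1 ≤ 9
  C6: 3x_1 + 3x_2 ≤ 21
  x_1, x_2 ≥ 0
The point (7, 0) satisfies every constraint, so the LP is feasible; the constraints give x_1 ≤ 9 and x_2 ≤ 9, which with x_1, x_2 ≥ 0 keep the feasible region inside a bounded box. A feasible, bounded LP attains a finite optimum at a vertex.

Evaluating z = 8x_1 + 2x_2 at each vertex:
  (6, 0): z = 48
  (7, 0): z = 56
  (4, 3): z = 38

Feasible with finite optimum z* = 56 at (7, 0).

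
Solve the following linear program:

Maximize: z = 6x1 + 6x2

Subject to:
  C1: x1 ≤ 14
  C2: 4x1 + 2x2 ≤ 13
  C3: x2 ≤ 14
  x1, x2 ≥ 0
Each vertex is the intersection of two constraint boundaries that also satisfies all remaining constraints:
  x1 = 0 and x2 = 0 → (0, 0)
  4x1 + 2x2 = 13 and x2 = 0 → (3.25, 0)
  4x1 + 2x2 = 13 and x1 = 0 → (0, 6.5)

Evaluating z = 6x1 + 6x2 at each vertex:
  (0, 0): z = 0
  (3.25, 0): z = 19.5
  (0, 6.5): z = 39

The maximum is at (0, 6.5) with z = 39.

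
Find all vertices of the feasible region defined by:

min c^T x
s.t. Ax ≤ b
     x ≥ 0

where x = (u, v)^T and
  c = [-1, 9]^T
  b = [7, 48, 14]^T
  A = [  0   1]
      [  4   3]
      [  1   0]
Each vertex is the intersection of two constraint boundaries that also satisfies all remaining constraints:
  u = 0 and v = 0 → (0, 0)
  4u + 3v = 48 and v = 0 → (12, 0)
  v = 7 and 4u + 3v = 48 → (6.75, 7)
  v = 7 and u = 0 → (0, 7)

Vertices: (0, 0), (12, 0), (6.75, 7), (0, 7)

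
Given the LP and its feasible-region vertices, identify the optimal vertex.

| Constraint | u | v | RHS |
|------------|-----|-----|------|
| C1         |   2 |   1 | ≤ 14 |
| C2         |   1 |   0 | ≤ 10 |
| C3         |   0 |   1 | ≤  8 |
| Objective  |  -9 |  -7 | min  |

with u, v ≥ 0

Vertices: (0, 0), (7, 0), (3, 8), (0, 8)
Evaluating z = -9u - 7v at each vertex:
  (0, 0): z = 0
  (7, 0): z = -63
  (3, 8): z = -83
  (0, 8): z = -56

The smallest value is z = -83, attained at (3, 8).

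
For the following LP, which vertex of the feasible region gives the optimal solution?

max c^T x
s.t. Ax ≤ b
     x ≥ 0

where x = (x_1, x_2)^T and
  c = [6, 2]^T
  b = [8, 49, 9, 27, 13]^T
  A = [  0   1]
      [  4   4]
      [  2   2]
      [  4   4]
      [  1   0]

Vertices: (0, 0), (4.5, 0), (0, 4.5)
(4.5, 0) with z = 27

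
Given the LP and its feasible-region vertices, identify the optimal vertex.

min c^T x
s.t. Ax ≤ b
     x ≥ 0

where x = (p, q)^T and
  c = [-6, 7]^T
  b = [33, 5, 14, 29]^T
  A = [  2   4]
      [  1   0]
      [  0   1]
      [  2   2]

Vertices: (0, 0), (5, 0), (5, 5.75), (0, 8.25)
(5, 0) with z = -30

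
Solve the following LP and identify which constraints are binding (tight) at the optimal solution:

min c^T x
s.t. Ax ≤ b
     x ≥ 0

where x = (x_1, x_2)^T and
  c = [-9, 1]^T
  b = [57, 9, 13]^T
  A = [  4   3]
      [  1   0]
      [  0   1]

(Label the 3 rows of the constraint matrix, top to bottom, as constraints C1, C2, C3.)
Optimal: x_1 = 9, x_2 = 0
Binding: C2, x_2 ≥ 0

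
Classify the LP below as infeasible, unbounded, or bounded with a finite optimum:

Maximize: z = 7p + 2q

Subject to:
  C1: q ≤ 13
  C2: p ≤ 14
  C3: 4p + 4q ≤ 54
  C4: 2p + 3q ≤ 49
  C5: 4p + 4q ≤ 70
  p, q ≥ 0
The point (13.5, 0) satisfies every constraint, so the LP is feasible; the constraints give p ≤ 14 and q ≤ 13, which with p, q ≥ 0 keep the feasible region inside a bounded box. A feasible, bounded LP attains a finite optimum at a vertex.

Evaluating z = 7p + 2q at each vertex:
  (0, 0): z = 0
  (13.5, 0): z = 94.5
  (0.5, 13): z = 29.5
  (0, 13): z = 26

The LP has an optimal solution: (13.5, 0) with z = 94.5.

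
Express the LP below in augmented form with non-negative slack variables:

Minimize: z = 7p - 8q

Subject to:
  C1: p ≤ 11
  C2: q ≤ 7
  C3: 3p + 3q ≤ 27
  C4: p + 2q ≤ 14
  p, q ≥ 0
min z = 7p - 8q

s.t.
  p + s1 = 11
  q + s2 = 7
  3p + 3q + s3 = 27
  p + 2q + s4 = 14
  p, q, s1, s2, s3, s4 ≥ 0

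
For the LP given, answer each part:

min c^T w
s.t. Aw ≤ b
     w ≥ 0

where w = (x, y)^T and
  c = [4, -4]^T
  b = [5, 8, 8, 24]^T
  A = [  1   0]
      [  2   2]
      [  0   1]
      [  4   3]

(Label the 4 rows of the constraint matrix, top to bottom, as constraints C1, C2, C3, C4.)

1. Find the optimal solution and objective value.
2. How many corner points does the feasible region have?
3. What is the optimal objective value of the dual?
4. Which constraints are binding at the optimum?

1. x = 0, y = 4, z = -16
2. 3
3. -16 (by strong duality, equal to the primal optimum)
4. C2, x ≥ 0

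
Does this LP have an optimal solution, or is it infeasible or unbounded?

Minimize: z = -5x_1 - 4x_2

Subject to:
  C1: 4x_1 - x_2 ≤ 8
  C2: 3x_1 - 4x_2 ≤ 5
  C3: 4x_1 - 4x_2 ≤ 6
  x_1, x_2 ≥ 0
Feasible point: (0, 0) satisfies every constraint, so the LP is feasible.
Direction d = (0, 1): for each constraint row a, a·d ≤ 0 —
  (4)(0) + (-1)(1) = -1 ≤ 0
  (3)(0) + (-4)(1) = -4 ≤ 0
  (4)(0) + (-4)(1) = -4 ≤ 0
and d ≥ 0, so (0, 0) + t·d stays feasible for every t ≥ 0. Along this ray z = -5x_1 - 4x_2 changes by -4 per unit t, so z → −∞.

The LP is unbounded; z can be made arbitrarily small.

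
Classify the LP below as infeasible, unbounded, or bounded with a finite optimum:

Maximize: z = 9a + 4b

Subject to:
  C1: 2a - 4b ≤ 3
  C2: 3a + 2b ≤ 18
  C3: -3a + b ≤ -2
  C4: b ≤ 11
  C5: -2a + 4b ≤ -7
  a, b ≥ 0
C1 requires 2a - 4b ≤ 3, while C5 (-2a + 4b ≤ -7) is equivalent to 2a - 4b ≥ 7. Together they would need 7 ≤ 2a - 4b ≤ 3, which is impossible since 7 > 3. No point satisfies all constraints.

The feasible region is empty; the LP is infeasible.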